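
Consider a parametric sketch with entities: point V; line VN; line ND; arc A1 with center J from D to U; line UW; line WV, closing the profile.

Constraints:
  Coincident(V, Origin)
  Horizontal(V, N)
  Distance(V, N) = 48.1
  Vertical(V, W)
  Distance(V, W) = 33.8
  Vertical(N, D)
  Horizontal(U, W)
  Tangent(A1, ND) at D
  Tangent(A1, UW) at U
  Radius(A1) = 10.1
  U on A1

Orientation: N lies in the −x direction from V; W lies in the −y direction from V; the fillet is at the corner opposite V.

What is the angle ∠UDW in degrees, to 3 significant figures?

33.1°

V is at the origin; VN is horizontal with |VN| = 48.1 and N on the −x side, so N = (-48.1, 0.00). VW is vertical with |VW| = 33.8 and W on the −y side, so W = (0.00, -33.8). The virtual corner opposite V is at (-48.1, -33.8). The tangent condition forces JD to be normal to ND and since A1 is tangent to UW there, JU ⟂ UW, with radius 10.1, so the center J sits 10.1 in from both sides at J = (-38.0, -23.7). That places the tangent points at D = (-48.1, -23.7) on ND and U = (-38.0, -33.8) on UW. Then cos ∠UDW = DU·DW / (|DU||DW|), giving 33.1°.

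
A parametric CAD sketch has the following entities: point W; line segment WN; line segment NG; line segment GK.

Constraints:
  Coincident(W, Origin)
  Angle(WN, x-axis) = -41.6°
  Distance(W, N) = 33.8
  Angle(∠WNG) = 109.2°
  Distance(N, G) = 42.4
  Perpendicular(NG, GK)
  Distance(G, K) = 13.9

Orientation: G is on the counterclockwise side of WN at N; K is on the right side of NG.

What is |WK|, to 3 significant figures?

70.5

W is at the origin; WN runs at -41.6° with length 33.8, so N = 33.8·(cos -41.6°, sin -41.6°) = (25.3, -22.4). ∠WNG = 109.2°, so NG runs at -41.6° + (180° − 109.2°) = 29.2° from the x-axis; with |NG| = 42.4, G = N + 42.4·(cos 29.2°, sin 29.2°) = (62.3, -1.76). The perpendicularity gives GK at right angles to NG; with |GK| = 13.9 on the right of NG, K = G + 13.9·(0.488, -0.873) = (69.1, -13.9). Then |WK| = |K − W| = 70.5.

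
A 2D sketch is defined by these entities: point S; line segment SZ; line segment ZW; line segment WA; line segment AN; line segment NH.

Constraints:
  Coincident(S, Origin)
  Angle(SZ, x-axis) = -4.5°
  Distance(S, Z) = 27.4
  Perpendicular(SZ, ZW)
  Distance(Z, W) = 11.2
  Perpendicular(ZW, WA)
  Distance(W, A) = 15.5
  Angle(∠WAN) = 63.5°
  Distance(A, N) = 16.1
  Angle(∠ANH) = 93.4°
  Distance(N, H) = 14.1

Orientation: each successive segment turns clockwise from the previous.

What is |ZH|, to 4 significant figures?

5.201

∠WAN = 63.5° gives AN at 59.00° from the x-axis; with |AN| = 16.1, N = (19.28, 1.701). ∠ANH = 93.4° gives NH at -27.60° from the x-axis; with |NH| = 14.1, H = (31.77, -4.831). Then |ZH| = |H − Z| = 5.201.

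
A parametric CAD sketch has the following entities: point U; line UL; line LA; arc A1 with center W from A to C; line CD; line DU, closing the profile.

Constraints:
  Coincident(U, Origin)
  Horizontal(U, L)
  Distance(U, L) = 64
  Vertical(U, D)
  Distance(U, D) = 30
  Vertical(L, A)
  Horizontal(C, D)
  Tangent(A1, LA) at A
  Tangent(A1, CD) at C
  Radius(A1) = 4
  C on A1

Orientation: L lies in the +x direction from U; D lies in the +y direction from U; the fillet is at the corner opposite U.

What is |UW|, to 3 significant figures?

65.4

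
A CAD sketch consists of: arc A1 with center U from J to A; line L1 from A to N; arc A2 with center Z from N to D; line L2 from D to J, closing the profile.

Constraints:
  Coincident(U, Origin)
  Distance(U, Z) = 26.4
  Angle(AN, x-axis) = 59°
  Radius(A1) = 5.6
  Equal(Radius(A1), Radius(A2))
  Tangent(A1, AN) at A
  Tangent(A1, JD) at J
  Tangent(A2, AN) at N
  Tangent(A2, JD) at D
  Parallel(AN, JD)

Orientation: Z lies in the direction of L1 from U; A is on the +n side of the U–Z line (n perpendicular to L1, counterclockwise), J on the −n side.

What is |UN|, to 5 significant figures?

26.987

Tangency of A1 to both parallel lines with radius 5.6 puts A and J at U ± 5.6·n: A = (-4.8001, 2.8842), J = (4.8001, -2.8842). Equal radii place N and D the same way about Z: N = Z + 5.6·n = (8.7969, 25.513), D = Z − 5.6·n = (18.397, 19.745). Then |UN| = |N − U| = 26.987.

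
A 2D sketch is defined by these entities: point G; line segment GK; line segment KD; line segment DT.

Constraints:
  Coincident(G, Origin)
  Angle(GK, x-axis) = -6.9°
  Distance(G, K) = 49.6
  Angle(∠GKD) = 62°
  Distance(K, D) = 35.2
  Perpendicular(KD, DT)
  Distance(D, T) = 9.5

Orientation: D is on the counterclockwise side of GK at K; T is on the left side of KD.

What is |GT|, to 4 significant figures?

36.30

∠GKD = 62.0°, so KD runs at -6.9° + (180° − 62.0°) = 111.1° from the x-axis; with |KD| = 35.2, D = K + 35.2·(cos 111.1°, sin 111.1°) = (36.57, 26.88). KD is perpendicular to DT; with |DT| = 9.5 on the left of KD, T = D + 9.5·(-0.9330, -0.3600) = (27.71, 23.46). Then |GT| = |T − G| = 36.30.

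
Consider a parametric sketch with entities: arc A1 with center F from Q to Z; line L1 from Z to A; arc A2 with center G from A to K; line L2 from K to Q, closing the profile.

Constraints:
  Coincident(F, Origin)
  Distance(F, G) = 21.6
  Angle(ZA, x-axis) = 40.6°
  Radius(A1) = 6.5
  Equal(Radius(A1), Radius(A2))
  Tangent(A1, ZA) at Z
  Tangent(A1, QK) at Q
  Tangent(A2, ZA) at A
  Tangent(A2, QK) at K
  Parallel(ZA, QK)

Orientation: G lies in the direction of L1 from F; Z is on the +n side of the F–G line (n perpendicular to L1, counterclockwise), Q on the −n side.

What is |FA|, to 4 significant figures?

22.56

Tangency of A1 to both parallel lines with radius 6.5 puts Z and Q at F ± 6.5·n: Z = (-4.230, 4.935), Q = (4.230, -4.935). Equal radii place A and K the same way about G: A = G + 6.5·n = (12.17, 18.99), K = G − 6.5·n = (20.63, 9.121). Then |FA| = |A − F| = 22.56.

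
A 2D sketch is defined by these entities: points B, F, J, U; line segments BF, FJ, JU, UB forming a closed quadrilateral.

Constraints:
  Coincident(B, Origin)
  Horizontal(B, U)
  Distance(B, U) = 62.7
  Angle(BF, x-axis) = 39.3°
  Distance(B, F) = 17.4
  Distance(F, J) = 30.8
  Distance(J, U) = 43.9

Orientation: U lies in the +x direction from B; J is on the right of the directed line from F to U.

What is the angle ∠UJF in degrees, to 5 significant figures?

82.985°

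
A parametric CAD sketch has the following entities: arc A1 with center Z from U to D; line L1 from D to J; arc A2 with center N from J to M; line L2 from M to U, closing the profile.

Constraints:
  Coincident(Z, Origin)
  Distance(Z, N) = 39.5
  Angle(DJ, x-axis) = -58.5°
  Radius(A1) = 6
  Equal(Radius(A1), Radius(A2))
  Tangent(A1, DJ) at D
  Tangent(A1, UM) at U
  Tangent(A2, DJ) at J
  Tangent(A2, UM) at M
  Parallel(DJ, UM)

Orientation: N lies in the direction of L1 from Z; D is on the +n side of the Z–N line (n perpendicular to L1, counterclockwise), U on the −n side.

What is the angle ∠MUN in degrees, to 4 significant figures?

8.637°

Tangency of A1 to both parallel lines with radius 6.0 puts D and U at Z ± 6.0·n: D = (5.116, 3.135), U = (-5.116, -3.135). Equal radii place J and M the same way about N: J = N + 6.0·n = (25.75, -30.54), M = N − 6.0·n = (15.52, -36.81). Then cos ∠MUN = UM·UN / (|UM||UN|), giving 8.637°.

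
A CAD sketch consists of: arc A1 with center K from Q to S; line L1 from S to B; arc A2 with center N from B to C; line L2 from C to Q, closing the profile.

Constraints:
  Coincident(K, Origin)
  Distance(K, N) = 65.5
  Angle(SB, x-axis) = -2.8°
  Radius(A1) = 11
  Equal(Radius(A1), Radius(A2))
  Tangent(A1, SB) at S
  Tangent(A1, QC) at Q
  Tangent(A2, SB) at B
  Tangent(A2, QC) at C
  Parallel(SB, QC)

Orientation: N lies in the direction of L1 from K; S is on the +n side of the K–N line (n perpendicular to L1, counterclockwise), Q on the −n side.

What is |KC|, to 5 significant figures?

66.417

The slot axis is L1's direction at -2.8°, so u = (cos -2.8°, sin -2.8°) = (0.99881, -0.048850) and n = (−sin -2.8°, cos -2.8°) = (0.048850, 0.99881). K is at the origin and N lies 65.5 along u from K, so N = 65.5·u = (65.422, -3.1997). Tangency of A1 to both parallel lines with radius 11.0 puts S and Q at K ± 11.0·n: S = (0.53735, 10.987), Q = (-0.53735, -10.987). Equal radii place B and C the same way about N: B = N + 11.0·n = (65.959, 7.7872), C = N − 11.0·n = (64.884, -14.187). Then |KC| = |C − K| = 66.417.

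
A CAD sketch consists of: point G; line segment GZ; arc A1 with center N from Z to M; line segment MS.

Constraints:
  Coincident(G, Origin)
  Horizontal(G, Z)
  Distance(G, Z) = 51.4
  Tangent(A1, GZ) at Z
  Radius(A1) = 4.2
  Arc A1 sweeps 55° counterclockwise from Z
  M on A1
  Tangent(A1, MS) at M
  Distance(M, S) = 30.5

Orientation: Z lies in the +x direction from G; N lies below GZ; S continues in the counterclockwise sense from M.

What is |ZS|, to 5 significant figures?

33.988

G is at the origin; GZ is horizontal with |GZ| = 51.4 and Z on the +x side, so Z = (51.400, 0.0000). A1 meets GZ tangentially, so NZ is at right angles to GZ, so N = Z + (0, -4.2) = (51.400, -4.2000). On A1, Z sits at bearing 90° from N; a 55° counterclockwise sweep puts M at bearing 145°, so M = N + 4.2·(cos 145°, sin 145°) = (47.960, -1.7910). Tangency of A1 to MS means the radius NM is perpendicular to MS, so MS runs along (−sin 145°, cos 145°); with |MS| = 30.5, S = (30.465, -26.775). Then |ZS| = |S − Z| = 33.988.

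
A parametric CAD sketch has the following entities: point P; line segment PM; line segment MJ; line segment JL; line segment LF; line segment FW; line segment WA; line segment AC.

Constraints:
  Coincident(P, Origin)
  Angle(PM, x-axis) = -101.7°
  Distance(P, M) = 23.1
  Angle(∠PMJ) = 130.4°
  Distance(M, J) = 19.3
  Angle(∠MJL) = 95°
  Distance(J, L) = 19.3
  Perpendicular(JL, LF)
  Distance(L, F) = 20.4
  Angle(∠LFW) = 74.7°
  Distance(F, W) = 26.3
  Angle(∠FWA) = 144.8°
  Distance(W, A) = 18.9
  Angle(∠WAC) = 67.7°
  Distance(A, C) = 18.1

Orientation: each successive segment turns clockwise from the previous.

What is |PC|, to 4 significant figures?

44.85

P is at the origin; PM runs at -101.7° with length 23.1, so M = (-4.684, -22.62). ∠PMJ = 130.4° gives MJ at -151.3° from the x-axis; with |MJ| = 19.3, J = (-21.61, -31.89). ∠MJL = 95.0° gives JL at 123.7° from the x-axis; with |JL| = 19.3, L = (-32.32, -15.83). The perpendicularity gives LF at right angles to JL, so LF runs at 33.70°; with |LF| = 20.4, F = (-15.35, -4.513). ∠LFW = 74.7° gives FW at -71.60° from the x-axis; with |FW| = 26.3, W = (-7.048, -29.47). ∠FWA = 144.8° gives WA at -106.8° from the x-axis; with |WA| = 18.9, A = (-12.51, -47.56). ∠WAC = 67.7° gives AC at 140.9° from the x-axis; with |AC| = 18.1, C = (-26.56, -36.15). Then |PC| = |C − P| = 44.85.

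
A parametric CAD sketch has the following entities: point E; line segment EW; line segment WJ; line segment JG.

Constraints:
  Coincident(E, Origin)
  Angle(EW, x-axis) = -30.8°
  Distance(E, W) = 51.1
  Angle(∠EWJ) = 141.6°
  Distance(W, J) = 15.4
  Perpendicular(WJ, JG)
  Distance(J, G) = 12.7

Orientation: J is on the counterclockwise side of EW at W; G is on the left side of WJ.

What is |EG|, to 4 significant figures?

58.62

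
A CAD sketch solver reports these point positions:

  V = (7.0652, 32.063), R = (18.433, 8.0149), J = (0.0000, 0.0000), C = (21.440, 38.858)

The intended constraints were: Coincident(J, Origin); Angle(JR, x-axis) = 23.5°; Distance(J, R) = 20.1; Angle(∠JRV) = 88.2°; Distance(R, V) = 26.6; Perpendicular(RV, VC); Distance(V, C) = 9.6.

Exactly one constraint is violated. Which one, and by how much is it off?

Distance(V, C) = 9.6 — off by 6.30.

J = (0.00, 0.00) ✓; JR at 23.50° ✓; |JR| = 20.10 ✓; ∠JRV = 88.20° ✓; |RV| = 26.60 ✓; ∠(RV, VC) = 90.00° ✓; |VC| = 15.90 ✗.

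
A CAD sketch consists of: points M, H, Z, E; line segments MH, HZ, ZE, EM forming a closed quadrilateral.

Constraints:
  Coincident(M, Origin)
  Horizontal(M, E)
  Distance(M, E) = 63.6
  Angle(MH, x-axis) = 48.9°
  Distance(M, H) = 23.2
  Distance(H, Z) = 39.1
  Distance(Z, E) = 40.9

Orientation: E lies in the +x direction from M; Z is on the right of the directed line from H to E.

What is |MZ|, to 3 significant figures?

33.9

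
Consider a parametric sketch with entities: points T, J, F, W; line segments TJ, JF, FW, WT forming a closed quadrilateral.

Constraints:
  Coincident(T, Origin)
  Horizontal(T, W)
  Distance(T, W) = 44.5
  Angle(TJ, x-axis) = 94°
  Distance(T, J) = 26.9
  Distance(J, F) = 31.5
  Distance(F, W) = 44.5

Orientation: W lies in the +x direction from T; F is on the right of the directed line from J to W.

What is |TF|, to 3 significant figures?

4.60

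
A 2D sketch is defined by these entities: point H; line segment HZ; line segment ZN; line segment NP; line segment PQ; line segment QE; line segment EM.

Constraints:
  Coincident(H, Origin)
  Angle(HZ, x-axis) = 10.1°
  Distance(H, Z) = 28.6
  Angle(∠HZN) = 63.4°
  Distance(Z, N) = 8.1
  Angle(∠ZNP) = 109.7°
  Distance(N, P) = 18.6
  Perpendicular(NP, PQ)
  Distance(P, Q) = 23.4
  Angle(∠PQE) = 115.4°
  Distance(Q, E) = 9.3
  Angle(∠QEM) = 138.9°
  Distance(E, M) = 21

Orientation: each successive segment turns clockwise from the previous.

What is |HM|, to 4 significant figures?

39.75

H is at the origin; HZ runs at 10.1° with length 28.6, so Z = (28.16, 5.015). ∠HZN = 63.4° gives ZN at -106.5° from the x-axis; with |ZN| = 8.1, N = (25.86, -2.751). ∠ZNP = 109.7° gives NP at -176.8° from the x-axis; with |NP| = 18.6, P = (7.285, -3.789). The perpendicularity gives PQ at right angles to NP, so PQ runs at 93.20°; with |PQ| = 23.4, Q = (5.979, 19.57). ∠PQE = 115.4° gives QE at 28.60° from the x-axis; with |QE| = 9.3, E = (14.14, 24.03). ∠QEM = 138.9° gives EM at -12.50° from the x-axis; with |EM| = 21.0, M = (34.65, 19.48). Then |HM| = |M − H| = 39.75.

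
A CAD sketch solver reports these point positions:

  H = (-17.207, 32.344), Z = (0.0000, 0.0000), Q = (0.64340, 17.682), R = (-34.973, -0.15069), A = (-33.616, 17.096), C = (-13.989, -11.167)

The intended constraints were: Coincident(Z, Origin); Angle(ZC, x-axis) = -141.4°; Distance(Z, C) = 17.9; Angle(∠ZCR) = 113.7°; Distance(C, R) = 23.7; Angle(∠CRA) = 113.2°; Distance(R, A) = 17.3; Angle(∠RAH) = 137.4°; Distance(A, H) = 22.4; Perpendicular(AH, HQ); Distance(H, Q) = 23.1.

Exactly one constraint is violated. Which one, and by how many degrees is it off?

Perpendicular(AH, HQ) — off by 7.70°.

Z = (0.00, 0.00) ✓; ZC at -141.4° ✓; |ZC| = 17.90 ✓; ∠ZCR = 113.7° ✓; |CR| = 23.70 ✓; ∠CRA = 113.2° ✓; |RA| = 17.30 ✓; ∠RAH = 137.4° ✓; |AH| = 22.40 ✓; ∠(AH, HQ) = 82.30° ✗; |HQ| = 23.10 ✓.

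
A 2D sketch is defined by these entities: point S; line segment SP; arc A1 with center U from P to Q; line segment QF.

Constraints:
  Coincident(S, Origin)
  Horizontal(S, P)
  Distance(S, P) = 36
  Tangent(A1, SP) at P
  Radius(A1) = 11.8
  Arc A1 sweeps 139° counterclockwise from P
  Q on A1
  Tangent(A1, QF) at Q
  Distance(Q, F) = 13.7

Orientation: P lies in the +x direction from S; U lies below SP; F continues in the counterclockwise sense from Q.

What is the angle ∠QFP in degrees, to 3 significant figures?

44.0°

S is at the origin; S and P share the same y with |SP| = 36.0 and P on the +x side, so P = (36.0, 0.00). The tangent condition forces UP to be normal to SP, so U = P + (0, -11.8) = (36.0, -11.8). On A1, P sits at bearing 90° from U; a 139° counterclockwise sweep puts Q at bearing 229°, so Q = U + 11.8·(cos 229°, sin 229°) = (28.3, -20.7). Tangency of A1 to QF means the radius UQ is perpendicular to QF, so QF runs along (−sin 229°, cos 229°); with |QF| = 13.7, F = (38.6, -29.7). Then cos ∠QFP = FQ·FP / (|FQ||FP|), giving 44.0°.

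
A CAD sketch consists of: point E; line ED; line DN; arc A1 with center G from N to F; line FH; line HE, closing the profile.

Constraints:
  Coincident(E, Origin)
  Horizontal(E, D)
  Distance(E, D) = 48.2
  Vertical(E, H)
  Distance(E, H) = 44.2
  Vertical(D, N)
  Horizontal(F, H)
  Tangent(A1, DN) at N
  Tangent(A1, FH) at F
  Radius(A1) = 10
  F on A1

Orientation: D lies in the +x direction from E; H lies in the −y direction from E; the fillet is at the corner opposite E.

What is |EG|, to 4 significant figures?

51.27

EH is vertical with |EH| = 44.2 and H on the −y side, so H = (0.000, -44.20). The virtual corner opposite E is at (48.20, -44.20). Tangency of A1 to DN means the radius GN is perpendicular to DN and tangency of A1 to FH means the radius GF is perpendicular to FH, with radius 10.0, so the center G sits 10.0 in from both sides at G = (38.20, -34.20). Then |EG| = |G − E| = 51.27.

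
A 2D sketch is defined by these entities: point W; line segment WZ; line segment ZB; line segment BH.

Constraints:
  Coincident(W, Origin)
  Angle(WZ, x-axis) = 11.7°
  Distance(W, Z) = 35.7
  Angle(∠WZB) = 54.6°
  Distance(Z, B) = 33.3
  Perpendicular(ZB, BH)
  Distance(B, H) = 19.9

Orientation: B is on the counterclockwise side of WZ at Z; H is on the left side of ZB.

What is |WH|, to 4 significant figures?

15.62

∠WZB = 54.6°, so ZB runs at 11.7° + (180° − 54.6°) = 137.1° from the x-axis; with |ZB| = 33.3, B = Z + 33.3·(cos 137.1°, sin 137.1°) = (10.56, 29.91). ZB ⟂ BH; with |BH| = 19.9 on the left of ZB, H = B + 19.9·(-0.6807, -0.7325) = (-2.982, 15.33). Then |WH| = |H − W| = 15.62.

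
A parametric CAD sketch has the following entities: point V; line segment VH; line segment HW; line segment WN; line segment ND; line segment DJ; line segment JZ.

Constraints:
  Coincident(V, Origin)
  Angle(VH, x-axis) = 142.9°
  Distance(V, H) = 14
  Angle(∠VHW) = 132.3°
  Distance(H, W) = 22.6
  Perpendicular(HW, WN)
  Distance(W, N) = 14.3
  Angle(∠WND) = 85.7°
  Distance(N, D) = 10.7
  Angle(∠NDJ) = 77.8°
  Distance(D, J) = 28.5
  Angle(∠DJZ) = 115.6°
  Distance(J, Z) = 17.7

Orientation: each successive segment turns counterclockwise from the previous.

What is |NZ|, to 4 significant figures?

34.33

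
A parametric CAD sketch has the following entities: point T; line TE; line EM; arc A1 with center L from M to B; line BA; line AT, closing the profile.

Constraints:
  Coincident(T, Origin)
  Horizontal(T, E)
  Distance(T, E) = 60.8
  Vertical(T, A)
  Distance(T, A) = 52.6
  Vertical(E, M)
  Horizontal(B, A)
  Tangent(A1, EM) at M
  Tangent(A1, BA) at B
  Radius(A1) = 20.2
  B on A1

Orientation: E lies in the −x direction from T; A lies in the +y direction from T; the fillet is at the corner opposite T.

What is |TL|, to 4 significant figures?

51.94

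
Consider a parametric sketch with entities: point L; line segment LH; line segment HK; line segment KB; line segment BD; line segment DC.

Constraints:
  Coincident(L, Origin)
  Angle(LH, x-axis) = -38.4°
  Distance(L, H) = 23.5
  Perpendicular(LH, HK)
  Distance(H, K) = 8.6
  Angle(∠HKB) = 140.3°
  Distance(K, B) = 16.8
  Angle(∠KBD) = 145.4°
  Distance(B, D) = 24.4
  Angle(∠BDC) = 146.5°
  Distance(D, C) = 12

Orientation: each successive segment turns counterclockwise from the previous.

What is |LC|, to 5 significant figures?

32.997

L is at the origin; LH runs at -38.4° with length 23.5, so H = (18.417, -14.597). The perpendicularity gives HK at right angles to LH, so HK runs at 51.600°; with |HK| = 8.6, K = (23.759, -7.8572). ∠HKB = 140.3° gives KB at 91.300° from the x-axis; with |KB| = 16.8, B = (23.378, 8.9385). ∠KBD = 145.4° gives BD at 125.90° from the x-axis; with |BD| = 24.4, D = (9.0700, 28.703). ∠BDC = 146.5° gives DC at 159.40° from the x-axis; with |DC| = 12.0, C = (-2.1627, 32.926). Then |LC| = |C − L| = 32.997.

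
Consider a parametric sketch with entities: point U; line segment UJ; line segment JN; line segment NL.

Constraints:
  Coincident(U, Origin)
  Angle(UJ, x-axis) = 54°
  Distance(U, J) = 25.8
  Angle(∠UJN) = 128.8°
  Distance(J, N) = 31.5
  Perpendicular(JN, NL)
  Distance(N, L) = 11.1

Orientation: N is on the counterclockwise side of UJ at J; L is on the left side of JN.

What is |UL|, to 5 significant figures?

48.510

∠UJN = 128.8°, so JN runs at 54.0° + (180° − 128.8°) = 105.20° from the x-axis; with |JN| = 31.5, N = J + 31.5·(cos 105.20°, sin 105.20°) = (6.9059, 51.271). JN ⟂ NL; with |NL| = 11.1 on the left of JN, L = N + 11.1·(-0.96502, -0.26219) = (-3.8058, 48.360). Then |UL| = |L − U| = 48.510.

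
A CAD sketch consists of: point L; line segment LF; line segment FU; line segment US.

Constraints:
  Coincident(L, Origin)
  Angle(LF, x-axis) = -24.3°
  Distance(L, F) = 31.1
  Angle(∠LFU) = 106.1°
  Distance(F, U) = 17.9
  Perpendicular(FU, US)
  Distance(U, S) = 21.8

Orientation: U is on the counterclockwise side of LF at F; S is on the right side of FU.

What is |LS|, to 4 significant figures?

58.09

∠LFU = 106.1°, so FU runs at -24.3° + (180° − 106.1°) = 49.60° from the x-axis; with |FU| = 17.9, U = F + 17.9·(cos 49.60°, sin 49.60°) = (39.95, 0.8334). The perpendicularity gives US at right angles to FU; with |US| = 21.8 on the right of FU, S = U + 21.8·(0.7615, -0.6481) = (56.55, -13.30). Then |LS| = |S − L| = 58.09.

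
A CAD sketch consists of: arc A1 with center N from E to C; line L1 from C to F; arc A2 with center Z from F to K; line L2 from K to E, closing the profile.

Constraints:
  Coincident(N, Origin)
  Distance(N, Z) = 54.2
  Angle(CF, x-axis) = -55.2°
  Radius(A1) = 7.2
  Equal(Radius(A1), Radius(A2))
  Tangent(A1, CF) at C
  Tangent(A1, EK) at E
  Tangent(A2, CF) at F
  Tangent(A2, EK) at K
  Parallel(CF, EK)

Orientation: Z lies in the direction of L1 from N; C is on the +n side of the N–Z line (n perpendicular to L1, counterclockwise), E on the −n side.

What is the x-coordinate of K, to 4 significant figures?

25.02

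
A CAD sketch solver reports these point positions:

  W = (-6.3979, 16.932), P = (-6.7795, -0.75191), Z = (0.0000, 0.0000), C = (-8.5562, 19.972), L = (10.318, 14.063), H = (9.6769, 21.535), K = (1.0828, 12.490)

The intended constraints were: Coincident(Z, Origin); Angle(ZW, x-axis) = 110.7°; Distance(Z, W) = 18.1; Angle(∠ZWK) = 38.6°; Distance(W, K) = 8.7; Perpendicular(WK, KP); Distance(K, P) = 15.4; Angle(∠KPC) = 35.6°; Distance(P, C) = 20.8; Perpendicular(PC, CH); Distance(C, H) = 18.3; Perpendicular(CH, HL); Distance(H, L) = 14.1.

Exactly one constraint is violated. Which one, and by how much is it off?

Distance(H, L) = 14.1 — off by 6.60.

Z = (0.00, 0.00) ✓; ZW at 110.7° ✓; |ZW| = 18.10 ✓; ∠ZWK = 38.60° ✓; |WK| = 8.700 ✓; ∠(WK, KP) = 90.00° ✓; |KP| = 15.40 ✓; ∠KPC = 35.60° ✓; |PC| = 20.80 ✓; ∠(PC, CH) = 90.00° ✓; |CH| = 18.30 ✓; ∠(CH, HL) = 90.00° ✓; |HL| = 7.499 ✗.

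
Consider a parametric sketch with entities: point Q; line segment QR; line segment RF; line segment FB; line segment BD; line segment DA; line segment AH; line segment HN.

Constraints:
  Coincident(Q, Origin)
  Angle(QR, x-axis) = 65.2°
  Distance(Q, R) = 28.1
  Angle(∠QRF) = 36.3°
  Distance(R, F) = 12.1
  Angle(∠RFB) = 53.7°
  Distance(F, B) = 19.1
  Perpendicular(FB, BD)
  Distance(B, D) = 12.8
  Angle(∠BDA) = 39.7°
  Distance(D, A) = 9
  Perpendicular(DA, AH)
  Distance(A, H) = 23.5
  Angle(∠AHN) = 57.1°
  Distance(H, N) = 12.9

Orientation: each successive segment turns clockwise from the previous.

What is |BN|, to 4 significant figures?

14.34

Q is at the origin; QR runs at 65.2° with length 28.1, so R = (11.79, 25.51). ∠QRF = 36.3° gives RF at -78.50° from the x-axis; with |RF| = 12.1, F = (14.20, 13.65). ∠RFB = 53.7° gives FB at 155.2° from the x-axis; with |FB| = 19.1, B = (-3.140, 21.66). The perpendicularity gives BD at right angles to FB, so BD runs at 65.20°; with |BD| = 12.8, D = (2.229, 33.28). ∠BDA = 39.7° gives DA at -75.10° from the x-axis; with |DA| = 9.0, A = (4.544, 24.59). The perpendicularity gives AH at right angles to DA, so AH runs at -165.1°; with |AH| = 23.5, H = (-18.17, 18.54). ∠AHN = 57.1° gives HN at 72.00° from the x-axis; with |HN| = 12.9, N = (-14.18, 30.81). Then |BN| = |N − B| = 14.34.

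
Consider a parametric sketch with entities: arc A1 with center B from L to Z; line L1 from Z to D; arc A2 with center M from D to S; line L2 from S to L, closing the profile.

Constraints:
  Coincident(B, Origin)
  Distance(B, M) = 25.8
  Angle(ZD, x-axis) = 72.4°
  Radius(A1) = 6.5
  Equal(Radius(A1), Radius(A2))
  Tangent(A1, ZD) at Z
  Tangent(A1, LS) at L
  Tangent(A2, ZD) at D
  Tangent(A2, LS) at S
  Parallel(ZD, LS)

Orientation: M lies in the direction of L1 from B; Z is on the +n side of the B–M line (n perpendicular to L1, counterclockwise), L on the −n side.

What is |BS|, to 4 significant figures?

26.61

The slot axis is L1's direction at 72.4°, so u = (cos 72.4°, sin 72.4°) = (0.3024, 0.9532) and n = (−sin 72.4°, cos 72.4°) = (-0.9532, 0.3024). B is at the origin and M lies 25.8 along u from B, so M = 25.8·u = (7.801, 24.59). Tangency of A1 to both parallel lines with radius 6.5 puts Z and L at B ± 6.5·n: Z = (-6.196, 1.965), L = (6.196, -1.965). Equal radii place D and S the same way about M: D = M + 6.5·n = (1.605, 26.56), S = M − 6.5·n = (14.00, 22.63). Then |BS| = |S − B| = 26.61.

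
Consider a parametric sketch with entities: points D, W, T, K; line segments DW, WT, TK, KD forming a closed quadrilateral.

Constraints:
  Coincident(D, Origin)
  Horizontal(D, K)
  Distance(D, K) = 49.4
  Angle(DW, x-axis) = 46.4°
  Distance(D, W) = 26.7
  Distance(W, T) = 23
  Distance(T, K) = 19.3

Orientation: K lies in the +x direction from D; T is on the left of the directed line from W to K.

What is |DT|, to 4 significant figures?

44.91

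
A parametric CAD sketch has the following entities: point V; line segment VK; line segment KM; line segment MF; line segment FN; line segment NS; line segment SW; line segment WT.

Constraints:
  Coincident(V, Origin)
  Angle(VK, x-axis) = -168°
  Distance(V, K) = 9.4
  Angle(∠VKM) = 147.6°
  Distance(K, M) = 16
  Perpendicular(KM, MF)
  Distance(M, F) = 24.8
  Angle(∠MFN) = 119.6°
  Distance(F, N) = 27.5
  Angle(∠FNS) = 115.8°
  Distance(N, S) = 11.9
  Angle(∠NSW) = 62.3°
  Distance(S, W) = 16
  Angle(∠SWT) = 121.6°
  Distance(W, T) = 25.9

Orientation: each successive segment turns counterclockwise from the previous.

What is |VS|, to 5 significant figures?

28.327

∠MFN = 119.6° gives FN at 14.800° from the x-axis; with |FN| = 27.5, N = (23.313, -23.843). ∠FNS = 115.8° gives NS at 79.000° from the x-axis; with |NS| = 11.9, S = (25.584, -12.162). Then |VS| = |S − V| = 28.327.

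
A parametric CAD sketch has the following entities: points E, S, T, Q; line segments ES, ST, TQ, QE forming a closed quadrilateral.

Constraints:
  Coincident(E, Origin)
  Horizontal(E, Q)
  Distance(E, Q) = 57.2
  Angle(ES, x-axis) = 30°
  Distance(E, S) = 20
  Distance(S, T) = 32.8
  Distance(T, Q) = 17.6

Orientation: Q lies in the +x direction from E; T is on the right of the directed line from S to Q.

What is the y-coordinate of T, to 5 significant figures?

-10.402

E is at the origin; E and Q share the same y with |EQ| = 57.2 and Q in +x, so Q = (57.2, 0). ES runs at 30.0° with |ES| = 20.0, so S = (17.321, 10.000). T is determined by |ST| = 32.8 and |TQ| = 17.6 together: it lies at the intersection of circle(S, 32.8) and circle(Q, 17.6). With |SQ| = 41.114, the foot of the radical line on SQ is 29.874 from S and the perpendicular offset is √(32.8² − 29.874²) = 13.543. Taking the right-of-SQ solution: T = (43.003, -10.402).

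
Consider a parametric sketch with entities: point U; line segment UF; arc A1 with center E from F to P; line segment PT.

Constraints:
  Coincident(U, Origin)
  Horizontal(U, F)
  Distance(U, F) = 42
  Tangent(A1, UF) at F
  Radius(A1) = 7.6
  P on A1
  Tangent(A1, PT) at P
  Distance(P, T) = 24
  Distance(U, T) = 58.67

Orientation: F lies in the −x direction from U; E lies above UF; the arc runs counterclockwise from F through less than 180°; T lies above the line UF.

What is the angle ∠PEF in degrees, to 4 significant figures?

124.6°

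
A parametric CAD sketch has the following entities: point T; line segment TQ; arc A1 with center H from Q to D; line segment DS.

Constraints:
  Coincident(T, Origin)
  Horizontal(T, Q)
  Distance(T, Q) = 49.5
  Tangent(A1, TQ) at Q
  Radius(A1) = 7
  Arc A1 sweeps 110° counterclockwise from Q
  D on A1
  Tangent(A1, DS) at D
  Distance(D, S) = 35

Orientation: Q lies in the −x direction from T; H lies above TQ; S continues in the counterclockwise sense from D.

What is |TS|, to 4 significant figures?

69.29

T is at the origin; T and Q share the same y with |TQ| = 49.5 and Q on the −x side, so Q = (-49.50, 0.000). A1 meets TQ tangentially, so HQ is at right angles to TQ, so H = Q + (0, 7) = (-49.50, 7.000). On A1, Q sits at bearing -90° from H; a 110° counterclockwise sweep puts D at bearing 20°, so D = H + 7.0·(cos 20°, sin 20°) = (-42.92, 9.394). The tangent condition forces HD to be normal to DS, so DS runs along (−sin 20°, cos 20°); with |DS| = 35.0, S = (-54.89, 42.28). Then |TS| = |S − T| = 69.29.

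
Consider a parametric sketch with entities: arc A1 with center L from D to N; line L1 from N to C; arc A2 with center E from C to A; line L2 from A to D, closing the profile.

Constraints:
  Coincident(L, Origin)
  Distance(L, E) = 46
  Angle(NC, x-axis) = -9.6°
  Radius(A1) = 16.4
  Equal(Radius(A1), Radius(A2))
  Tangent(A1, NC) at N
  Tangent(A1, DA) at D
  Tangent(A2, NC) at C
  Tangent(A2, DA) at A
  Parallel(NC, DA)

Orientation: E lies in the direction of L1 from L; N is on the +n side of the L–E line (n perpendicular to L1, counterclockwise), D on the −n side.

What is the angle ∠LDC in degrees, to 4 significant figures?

54.51°

Tangency of A1 to both parallel lines with radius 16.4 puts N and D at L ± 16.4·n: N = (2.735, 16.17), D = (-2.735, -16.17). Equal radii place C and A the same way about E: C = E + 16.4·n = (48.09, 8.499), A = E − 16.4·n = (42.62, -23.84). Then cos ∠LDC = DL·DC / (|DL||DC|), giving 54.51°.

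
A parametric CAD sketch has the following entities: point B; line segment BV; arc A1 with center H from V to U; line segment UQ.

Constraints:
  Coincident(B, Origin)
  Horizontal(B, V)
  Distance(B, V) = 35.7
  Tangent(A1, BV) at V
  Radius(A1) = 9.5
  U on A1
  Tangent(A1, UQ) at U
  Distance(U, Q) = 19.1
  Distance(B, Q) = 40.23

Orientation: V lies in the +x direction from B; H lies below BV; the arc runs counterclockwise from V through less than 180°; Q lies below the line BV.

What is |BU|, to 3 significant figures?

28.1

B is at the origin; B and V share the same y with |BV| = 35.7 and V on the +x side, so V = (35.7, 0.00). The tangent condition forces HV to be normal to BV, so H = V + (0, -9.5) = (35.7, -9.50). Since HU ⟂ UQ (tangency), |HQ| = √(9.5² + 19.1²) = 21.3 regardless of where U sits on A1. So Q lies on both circle(B, 40.23) and circle(H, 21.3); the below-BV intersection is Q = (27.6, -29.2). U is the foot of the tangent from Q: U = (26.2, -10.2).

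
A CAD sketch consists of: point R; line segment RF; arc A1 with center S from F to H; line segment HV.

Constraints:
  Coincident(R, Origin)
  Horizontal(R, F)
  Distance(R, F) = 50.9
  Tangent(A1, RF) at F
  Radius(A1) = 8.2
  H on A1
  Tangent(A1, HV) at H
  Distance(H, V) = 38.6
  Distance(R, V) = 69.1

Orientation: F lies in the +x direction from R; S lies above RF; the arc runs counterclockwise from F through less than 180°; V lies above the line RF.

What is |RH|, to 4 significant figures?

59.74

Checks: R.y = 0.00, F.y = 0.00 ✓; |SH| = 8.200 ✓; ∠(SH, HV) = 90.00° ✓; |HV| = 38.60 ✓; |RV| = 69.10 ✓.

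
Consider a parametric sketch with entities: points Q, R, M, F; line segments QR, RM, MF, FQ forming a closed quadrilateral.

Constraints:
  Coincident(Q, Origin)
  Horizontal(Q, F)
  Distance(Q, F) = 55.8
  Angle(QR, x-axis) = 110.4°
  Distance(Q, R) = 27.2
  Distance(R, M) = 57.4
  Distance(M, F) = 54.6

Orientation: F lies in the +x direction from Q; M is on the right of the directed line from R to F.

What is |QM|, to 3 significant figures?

30.2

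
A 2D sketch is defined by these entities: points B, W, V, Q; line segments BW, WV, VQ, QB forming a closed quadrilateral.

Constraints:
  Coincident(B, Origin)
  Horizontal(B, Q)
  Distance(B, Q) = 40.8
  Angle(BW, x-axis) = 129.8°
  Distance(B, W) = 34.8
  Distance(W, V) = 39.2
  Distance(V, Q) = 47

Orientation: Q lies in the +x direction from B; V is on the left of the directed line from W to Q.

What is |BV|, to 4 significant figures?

41.94

Checks: |WV| = 39.20 ✓; |VQ| = 47.00 ✓.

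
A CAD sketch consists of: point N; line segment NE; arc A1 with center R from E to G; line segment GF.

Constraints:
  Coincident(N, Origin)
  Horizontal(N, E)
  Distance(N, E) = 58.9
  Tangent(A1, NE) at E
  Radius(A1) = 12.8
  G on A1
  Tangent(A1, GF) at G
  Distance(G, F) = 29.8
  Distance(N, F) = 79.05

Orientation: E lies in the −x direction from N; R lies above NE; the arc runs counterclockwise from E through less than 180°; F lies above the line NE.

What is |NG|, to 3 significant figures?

52.4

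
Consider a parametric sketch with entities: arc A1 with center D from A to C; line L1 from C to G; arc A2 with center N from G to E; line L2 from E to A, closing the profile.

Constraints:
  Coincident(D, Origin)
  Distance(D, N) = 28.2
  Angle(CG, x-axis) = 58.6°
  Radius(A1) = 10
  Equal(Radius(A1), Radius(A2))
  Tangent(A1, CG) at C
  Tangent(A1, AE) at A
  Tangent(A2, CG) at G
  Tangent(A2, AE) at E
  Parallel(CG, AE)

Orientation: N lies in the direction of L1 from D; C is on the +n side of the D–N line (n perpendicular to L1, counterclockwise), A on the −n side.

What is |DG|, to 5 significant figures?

29.921

The slot axis is L1's direction at 58.6°, so u = (cos 58.6°, sin 58.6°) = (0.52101, 0.85355) and n = (−sin 58.6°, cos 58.6°) = (-0.85355, 0.52101). D is at the origin and N lies 28.2 along u from D, so N = 28.2·u = (14.692, 24.070). Tangency of A1 to both parallel lines with radius 10.0 puts C and A at D ± 10.0·n: C = (-8.5355, 5.2101), A = (8.5355, -5.2101). Equal radii place G and E the same way about N: G = N + 10.0·n = (6.1570, 29.280), E = N − 10.0·n = (23.228, 18.860). Then |DG| = |G − D| = 29.921.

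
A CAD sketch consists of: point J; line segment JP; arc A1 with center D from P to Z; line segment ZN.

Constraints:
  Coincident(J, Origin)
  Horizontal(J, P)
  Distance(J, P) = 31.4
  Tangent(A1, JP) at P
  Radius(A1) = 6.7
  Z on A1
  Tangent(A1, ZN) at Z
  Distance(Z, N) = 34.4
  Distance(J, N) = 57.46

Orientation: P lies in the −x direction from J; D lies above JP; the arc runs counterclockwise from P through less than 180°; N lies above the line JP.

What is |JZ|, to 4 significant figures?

27.20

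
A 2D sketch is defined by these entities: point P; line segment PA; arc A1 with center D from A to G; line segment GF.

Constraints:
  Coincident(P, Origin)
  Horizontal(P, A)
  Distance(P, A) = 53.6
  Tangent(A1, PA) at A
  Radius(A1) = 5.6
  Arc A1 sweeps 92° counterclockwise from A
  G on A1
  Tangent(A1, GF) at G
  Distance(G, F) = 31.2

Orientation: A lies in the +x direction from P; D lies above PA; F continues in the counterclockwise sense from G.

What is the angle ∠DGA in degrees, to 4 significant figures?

44.00°

A1 meets PA tangentially, so DA is at right angles to PA, so D = A + (0, 5.6) = (53.60, 5.600). On A1, A sits at bearing -90° from D; a 92° counterclockwise sweep puts G at bearing 2°, so G = D + 5.6·(cos 2°, sin 2°) = (59.20, 5.795). Then cos ∠DGA = GD·GA / (|GD||GA|), giving 44.00°.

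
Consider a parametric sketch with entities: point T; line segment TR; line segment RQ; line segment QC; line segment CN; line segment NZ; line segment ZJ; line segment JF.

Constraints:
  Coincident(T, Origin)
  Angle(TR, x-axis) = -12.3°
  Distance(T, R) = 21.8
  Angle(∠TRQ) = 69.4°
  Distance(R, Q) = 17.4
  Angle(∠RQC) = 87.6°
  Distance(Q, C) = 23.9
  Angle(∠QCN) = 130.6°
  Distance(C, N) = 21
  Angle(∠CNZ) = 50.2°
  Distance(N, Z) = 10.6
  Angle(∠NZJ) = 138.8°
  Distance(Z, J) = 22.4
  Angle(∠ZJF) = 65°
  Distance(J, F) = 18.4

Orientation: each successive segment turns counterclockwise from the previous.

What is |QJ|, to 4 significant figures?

10.03

∠CNZ = 50.2° gives NZ at 9.900° from the x-axis; with |NZ| = 10.6, Z = (-4.723, -8.246). ∠NZJ = 138.8° gives ZJ at 51.10° from the x-axis; with |ZJ| = 22.4, J = (9.344, 9.187). Then |QJ| = |J − Q| = 10.03.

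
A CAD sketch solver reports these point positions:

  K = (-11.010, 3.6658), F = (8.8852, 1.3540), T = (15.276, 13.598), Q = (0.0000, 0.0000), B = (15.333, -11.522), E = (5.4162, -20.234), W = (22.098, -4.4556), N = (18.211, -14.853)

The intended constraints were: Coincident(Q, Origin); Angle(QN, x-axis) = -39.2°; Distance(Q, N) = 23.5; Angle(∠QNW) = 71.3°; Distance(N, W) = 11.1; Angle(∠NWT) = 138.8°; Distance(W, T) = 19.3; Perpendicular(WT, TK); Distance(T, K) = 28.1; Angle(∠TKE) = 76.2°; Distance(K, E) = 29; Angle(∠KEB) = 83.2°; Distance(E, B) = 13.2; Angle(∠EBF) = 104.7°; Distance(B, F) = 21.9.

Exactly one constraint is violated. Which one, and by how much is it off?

Distance(B, F) = 21.9 — off by 7.50.

Q = (0.00, 0.00) ✓; QN at -39.20° ✓; |QN| = 23.50 ✓; ∠QNW = 71.30° ✓; |NW| = 11.10 ✓; ∠NWT = 138.8° ✓; |WT| = 19.30 ✓; ∠(WT, TK) = 90.00° ✓; |TK| = 28.10 ✓; ∠TKE = 76.20° ✓; |KE| = 29.00 ✓; ∠KEB = 83.20° ✓; |EB| = 13.20 ✓; ∠EBF = 104.7° ✓; |BF| = 14.40 ✗.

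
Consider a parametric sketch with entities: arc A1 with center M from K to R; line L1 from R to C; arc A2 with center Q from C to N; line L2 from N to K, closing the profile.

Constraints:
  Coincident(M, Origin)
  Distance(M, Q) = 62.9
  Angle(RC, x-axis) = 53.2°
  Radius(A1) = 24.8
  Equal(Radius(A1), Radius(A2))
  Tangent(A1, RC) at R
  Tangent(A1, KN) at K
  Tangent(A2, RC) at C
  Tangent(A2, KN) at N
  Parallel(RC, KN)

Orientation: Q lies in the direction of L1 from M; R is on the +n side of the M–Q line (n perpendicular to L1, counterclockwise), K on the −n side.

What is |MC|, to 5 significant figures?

67.612

Tangency of A1 to both parallel lines with radius 24.8 puts R and K at M ± 24.8·n: R = (-19.858, 14.856), K = (19.858, -14.856). Equal radii place C and N the same way about Q: C = Q + 24.8·n = (17.820, 65.222), N = Q − 24.8·n = (57.537, 35.510). Then |MC| = |C − M| = 67.612.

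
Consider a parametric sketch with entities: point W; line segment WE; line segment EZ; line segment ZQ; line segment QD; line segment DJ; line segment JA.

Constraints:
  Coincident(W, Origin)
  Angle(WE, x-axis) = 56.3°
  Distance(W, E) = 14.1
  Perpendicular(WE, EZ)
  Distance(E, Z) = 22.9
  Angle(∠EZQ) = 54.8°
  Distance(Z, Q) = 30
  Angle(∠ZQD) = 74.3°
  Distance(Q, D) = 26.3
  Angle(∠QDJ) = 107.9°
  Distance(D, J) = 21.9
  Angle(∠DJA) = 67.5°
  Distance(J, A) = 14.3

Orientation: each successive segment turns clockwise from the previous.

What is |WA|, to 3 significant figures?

18.9

W is at the origin; WE runs at 56.3° with length 14.1, so E = (7.82, 11.7). The perpendicularity gives EZ at right angles to WE, so EZ runs at -33.7°; with |EZ| = 22.9, Z = (26.9, -0.975). ∠EZQ = 54.8° gives ZQ at -159° from the x-axis; with |ZQ| = 30.0, Q = (-1.11, -11.8). ∠ZQD = 74.3° gives QD at 95.4° from the x-axis; with |QD| = 26.3, D = (-3.59, 14.4). ∠QDJ = 107.9° gives DJ at 23.3° from the x-axis; with |DJ| = 21.9, J = (16.5, 23.1). ∠DJA = 67.5° gives JA at -89.2° from the x-axis; with |JA| = 14.3, A = (16.7, 8.77). Then |WA| = |A − W| = 18.9.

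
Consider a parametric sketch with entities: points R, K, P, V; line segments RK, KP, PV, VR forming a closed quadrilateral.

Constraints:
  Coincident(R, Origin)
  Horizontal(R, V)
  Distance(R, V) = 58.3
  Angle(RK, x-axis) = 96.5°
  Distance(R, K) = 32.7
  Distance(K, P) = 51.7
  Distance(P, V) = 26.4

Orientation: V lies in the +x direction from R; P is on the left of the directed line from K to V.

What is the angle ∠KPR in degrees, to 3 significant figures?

36.4°

Checks: |KP| = 51.70 ✓; |PV| = 26.40 ✓.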